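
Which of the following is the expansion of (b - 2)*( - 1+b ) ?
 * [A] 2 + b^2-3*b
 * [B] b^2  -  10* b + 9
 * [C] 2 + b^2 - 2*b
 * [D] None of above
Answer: A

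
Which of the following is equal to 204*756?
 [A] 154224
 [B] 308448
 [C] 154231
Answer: A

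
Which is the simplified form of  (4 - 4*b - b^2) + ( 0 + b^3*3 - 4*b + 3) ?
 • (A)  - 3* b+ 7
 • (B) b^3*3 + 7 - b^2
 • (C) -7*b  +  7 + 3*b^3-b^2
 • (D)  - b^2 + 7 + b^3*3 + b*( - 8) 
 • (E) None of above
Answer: D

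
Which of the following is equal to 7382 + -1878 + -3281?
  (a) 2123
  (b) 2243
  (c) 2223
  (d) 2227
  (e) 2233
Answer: c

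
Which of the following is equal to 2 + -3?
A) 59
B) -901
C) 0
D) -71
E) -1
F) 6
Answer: E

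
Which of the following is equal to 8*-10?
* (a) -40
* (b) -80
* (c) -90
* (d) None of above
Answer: b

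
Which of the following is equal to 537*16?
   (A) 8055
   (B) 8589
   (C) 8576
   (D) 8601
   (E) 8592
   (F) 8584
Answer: E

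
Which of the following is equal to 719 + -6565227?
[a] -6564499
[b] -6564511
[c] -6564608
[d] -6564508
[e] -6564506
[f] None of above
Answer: d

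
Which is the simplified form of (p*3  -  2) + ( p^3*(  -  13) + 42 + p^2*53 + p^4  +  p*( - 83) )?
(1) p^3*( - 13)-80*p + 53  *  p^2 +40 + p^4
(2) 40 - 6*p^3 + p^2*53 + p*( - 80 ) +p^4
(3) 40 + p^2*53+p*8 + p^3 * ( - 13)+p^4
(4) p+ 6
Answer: 1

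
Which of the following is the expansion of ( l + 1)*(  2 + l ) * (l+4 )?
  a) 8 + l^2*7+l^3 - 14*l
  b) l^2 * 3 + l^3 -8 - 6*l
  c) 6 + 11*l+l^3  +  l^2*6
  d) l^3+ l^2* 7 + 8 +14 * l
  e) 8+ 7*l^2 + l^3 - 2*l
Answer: d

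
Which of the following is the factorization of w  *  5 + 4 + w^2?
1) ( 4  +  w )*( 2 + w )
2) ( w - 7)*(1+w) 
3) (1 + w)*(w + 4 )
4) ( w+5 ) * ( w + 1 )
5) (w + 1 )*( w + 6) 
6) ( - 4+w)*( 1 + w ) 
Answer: 3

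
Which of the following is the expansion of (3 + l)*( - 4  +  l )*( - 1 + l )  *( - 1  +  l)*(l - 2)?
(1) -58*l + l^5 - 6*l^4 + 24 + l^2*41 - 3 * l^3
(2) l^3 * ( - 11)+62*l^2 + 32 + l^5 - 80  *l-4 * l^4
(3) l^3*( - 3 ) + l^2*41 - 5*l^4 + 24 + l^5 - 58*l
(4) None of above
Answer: 3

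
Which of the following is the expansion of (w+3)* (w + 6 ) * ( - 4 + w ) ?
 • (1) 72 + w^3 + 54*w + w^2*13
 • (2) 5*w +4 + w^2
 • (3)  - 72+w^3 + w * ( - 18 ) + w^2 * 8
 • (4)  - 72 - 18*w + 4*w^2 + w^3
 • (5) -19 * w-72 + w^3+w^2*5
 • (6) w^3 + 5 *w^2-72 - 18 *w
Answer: 6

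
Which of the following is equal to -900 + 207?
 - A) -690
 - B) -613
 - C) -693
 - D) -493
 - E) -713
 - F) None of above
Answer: C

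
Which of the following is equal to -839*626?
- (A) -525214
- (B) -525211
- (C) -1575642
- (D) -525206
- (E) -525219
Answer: A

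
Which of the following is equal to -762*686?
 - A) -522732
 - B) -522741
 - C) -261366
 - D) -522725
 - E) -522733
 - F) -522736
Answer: A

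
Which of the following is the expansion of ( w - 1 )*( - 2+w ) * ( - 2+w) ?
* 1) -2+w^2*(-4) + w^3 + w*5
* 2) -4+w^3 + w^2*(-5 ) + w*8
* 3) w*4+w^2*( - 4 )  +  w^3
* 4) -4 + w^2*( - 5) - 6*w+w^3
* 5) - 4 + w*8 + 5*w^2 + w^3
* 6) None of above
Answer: 2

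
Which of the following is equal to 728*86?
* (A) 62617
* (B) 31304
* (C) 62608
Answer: C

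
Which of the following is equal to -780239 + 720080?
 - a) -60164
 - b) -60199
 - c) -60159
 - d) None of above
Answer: c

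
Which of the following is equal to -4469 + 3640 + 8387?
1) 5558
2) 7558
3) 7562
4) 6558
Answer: 2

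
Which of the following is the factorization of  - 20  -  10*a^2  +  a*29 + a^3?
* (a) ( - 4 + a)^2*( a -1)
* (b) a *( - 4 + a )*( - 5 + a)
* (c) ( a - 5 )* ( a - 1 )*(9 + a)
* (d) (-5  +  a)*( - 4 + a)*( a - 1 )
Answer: d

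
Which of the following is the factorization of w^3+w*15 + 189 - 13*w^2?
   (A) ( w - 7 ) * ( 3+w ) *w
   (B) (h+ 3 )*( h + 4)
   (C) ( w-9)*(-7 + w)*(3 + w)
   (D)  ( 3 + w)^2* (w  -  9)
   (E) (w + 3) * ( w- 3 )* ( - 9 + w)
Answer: C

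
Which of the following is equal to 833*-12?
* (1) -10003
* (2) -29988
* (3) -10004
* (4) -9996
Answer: 4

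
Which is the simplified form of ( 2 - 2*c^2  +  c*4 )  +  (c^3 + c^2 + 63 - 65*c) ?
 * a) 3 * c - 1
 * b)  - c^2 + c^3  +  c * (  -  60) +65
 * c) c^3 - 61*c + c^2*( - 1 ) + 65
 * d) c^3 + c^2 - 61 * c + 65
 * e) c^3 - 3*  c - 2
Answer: c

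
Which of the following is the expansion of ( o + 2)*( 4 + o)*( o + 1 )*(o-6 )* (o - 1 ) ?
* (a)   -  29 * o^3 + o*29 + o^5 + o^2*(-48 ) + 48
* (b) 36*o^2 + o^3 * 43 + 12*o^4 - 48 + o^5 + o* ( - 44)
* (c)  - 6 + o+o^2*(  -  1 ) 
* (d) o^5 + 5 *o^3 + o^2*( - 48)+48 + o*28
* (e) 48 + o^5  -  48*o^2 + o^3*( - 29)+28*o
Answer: e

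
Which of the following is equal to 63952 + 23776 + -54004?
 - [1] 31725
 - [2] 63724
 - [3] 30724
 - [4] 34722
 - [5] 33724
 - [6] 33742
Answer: 5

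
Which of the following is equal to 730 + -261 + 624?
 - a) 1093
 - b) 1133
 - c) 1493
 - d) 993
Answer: a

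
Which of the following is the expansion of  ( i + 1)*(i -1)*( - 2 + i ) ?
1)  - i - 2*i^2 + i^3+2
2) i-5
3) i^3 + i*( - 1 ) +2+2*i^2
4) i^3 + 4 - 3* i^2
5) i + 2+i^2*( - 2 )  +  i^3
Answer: 1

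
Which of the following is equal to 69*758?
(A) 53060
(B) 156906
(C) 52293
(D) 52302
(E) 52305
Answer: D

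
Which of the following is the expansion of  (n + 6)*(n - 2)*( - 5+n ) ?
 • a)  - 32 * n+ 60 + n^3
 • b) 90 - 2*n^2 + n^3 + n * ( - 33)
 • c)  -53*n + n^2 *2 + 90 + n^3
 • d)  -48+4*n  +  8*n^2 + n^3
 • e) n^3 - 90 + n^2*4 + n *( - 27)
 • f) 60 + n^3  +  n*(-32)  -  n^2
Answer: f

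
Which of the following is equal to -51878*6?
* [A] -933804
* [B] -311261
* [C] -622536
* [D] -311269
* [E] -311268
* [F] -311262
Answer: E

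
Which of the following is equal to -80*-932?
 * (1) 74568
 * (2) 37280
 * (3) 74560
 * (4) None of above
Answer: 3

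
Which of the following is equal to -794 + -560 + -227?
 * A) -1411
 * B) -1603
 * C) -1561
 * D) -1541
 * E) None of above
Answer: E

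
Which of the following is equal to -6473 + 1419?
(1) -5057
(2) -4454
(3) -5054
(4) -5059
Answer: 3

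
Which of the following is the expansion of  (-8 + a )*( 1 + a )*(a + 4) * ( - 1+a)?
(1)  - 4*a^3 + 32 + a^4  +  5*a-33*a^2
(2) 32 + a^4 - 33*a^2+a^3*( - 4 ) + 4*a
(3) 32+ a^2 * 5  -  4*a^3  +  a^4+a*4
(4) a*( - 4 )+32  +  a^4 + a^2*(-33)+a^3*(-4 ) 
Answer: 2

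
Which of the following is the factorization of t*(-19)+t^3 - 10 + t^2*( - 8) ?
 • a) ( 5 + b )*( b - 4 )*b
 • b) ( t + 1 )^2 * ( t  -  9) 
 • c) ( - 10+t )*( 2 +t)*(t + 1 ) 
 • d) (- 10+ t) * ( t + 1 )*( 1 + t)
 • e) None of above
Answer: d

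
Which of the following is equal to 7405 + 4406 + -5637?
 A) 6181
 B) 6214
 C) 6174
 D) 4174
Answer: C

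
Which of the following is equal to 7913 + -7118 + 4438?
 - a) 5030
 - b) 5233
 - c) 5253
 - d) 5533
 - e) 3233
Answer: b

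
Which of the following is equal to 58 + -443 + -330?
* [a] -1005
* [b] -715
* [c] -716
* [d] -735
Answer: b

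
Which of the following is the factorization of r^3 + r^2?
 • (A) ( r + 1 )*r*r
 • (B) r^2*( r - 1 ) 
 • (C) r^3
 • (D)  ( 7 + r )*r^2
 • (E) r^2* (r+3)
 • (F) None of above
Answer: A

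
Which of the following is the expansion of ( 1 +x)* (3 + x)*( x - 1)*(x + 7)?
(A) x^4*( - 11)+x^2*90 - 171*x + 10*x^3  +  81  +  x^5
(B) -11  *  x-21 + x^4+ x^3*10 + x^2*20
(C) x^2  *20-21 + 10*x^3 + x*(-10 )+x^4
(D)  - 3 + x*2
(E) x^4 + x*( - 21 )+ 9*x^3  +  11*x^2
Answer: C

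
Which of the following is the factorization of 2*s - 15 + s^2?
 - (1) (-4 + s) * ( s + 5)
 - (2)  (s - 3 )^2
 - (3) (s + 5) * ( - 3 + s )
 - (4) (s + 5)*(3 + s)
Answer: 3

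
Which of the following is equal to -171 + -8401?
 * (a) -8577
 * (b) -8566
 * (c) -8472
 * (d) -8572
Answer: d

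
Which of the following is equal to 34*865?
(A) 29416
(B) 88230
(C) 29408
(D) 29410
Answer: D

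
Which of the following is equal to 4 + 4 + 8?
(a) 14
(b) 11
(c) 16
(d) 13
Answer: c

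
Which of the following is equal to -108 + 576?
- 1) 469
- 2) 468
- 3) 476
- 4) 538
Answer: 2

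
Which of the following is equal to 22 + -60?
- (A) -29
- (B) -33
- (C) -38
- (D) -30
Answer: C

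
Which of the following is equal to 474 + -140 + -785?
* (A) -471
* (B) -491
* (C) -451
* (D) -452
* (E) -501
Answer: C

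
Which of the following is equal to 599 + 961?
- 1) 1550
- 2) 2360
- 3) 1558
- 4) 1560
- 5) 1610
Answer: 4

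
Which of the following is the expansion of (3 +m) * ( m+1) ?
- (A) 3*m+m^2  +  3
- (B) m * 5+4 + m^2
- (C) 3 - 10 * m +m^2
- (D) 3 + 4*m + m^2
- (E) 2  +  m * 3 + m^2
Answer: D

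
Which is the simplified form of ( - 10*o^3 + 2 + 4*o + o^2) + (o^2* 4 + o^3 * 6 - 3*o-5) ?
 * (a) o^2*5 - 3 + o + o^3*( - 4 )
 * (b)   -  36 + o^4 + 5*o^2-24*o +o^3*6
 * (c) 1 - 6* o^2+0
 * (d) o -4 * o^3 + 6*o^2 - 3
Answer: a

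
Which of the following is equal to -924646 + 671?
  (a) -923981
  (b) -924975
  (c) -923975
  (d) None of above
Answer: c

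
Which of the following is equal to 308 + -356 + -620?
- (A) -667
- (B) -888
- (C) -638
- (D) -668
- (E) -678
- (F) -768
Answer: D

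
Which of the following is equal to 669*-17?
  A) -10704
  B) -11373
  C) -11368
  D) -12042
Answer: B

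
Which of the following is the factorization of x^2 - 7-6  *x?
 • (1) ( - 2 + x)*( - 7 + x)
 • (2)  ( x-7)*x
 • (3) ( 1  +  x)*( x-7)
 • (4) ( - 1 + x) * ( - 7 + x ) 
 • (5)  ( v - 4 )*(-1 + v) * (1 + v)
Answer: 3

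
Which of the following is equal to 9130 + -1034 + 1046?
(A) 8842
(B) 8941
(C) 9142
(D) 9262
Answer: C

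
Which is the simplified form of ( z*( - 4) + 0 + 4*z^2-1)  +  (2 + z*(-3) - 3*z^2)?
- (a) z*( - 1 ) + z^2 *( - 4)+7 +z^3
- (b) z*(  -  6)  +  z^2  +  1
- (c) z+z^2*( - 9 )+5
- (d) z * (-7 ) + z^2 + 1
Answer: d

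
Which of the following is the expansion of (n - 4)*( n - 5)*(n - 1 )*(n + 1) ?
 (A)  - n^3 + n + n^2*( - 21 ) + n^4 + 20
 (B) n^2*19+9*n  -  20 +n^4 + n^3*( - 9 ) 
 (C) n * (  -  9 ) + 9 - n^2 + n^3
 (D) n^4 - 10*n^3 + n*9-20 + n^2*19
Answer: B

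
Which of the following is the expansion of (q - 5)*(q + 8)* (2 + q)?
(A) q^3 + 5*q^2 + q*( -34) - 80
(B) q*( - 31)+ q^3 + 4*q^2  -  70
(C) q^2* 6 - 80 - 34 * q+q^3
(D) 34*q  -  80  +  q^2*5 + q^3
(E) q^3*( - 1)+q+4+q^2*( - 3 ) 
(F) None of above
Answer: A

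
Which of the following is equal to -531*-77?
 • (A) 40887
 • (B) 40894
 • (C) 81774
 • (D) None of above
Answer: A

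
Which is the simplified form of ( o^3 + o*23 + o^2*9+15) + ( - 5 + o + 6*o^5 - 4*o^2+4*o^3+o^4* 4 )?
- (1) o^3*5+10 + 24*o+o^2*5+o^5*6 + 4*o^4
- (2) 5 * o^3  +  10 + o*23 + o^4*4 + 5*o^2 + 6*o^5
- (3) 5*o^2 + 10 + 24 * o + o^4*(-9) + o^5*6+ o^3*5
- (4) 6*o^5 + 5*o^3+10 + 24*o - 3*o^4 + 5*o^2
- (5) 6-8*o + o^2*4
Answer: 1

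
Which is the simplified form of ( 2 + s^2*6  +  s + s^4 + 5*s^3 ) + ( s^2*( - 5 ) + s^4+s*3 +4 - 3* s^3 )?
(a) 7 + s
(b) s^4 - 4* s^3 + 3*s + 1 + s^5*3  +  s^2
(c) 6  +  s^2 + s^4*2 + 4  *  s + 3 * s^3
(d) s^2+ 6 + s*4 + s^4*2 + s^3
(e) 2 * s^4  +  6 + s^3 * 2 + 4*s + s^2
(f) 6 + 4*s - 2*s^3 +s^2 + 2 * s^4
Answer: e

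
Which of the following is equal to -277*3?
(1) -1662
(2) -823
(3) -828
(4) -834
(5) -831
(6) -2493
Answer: 5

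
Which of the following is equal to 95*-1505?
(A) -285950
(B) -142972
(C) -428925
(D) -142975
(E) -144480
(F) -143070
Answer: D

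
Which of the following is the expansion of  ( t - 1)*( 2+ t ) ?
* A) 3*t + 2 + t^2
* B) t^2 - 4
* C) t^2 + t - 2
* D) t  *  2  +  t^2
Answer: C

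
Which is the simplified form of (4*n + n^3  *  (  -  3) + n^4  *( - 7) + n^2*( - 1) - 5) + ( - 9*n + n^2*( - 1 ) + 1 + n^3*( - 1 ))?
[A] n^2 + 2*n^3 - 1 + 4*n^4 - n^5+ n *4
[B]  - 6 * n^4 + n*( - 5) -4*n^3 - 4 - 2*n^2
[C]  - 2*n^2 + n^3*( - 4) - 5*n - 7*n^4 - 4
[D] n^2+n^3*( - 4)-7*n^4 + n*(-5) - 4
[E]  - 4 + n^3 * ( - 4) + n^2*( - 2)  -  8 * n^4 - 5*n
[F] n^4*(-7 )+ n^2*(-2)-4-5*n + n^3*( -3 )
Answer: C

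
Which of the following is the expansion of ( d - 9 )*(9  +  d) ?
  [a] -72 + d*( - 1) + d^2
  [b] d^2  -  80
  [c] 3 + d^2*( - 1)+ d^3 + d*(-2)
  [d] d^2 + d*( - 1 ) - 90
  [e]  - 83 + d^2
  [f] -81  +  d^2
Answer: f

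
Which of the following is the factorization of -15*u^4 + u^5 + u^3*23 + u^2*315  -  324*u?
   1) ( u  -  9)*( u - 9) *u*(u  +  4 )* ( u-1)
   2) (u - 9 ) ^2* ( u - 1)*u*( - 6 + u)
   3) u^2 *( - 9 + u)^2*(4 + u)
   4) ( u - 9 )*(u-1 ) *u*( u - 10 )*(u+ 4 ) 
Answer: 1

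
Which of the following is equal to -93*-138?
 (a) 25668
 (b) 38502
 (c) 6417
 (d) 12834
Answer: d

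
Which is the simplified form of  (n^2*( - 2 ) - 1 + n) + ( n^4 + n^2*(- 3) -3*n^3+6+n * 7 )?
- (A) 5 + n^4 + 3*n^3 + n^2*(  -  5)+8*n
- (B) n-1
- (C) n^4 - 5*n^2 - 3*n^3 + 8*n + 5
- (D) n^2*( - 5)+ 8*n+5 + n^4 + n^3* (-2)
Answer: C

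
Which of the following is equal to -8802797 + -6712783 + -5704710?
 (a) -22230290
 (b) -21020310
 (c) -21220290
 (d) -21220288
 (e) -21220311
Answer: c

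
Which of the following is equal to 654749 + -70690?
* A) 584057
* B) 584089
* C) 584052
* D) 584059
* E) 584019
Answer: D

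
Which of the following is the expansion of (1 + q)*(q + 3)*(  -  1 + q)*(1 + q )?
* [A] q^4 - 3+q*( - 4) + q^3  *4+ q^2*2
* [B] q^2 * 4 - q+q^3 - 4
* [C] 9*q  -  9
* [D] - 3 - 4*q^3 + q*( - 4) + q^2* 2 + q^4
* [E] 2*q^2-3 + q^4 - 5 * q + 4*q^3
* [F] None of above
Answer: A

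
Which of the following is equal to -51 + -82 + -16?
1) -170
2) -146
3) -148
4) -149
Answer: 4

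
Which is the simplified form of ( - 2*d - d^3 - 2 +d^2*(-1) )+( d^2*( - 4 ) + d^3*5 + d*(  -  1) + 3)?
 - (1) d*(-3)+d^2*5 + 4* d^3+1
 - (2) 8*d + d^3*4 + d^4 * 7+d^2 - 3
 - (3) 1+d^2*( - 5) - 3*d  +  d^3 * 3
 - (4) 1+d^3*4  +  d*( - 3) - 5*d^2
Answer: 4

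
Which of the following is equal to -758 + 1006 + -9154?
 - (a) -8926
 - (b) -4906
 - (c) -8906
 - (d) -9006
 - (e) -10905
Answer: c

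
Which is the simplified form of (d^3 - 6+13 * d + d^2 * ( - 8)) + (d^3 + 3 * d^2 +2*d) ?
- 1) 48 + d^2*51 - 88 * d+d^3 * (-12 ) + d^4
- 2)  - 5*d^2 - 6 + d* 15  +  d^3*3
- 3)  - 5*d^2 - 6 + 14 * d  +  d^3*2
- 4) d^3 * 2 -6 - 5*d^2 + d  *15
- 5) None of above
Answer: 4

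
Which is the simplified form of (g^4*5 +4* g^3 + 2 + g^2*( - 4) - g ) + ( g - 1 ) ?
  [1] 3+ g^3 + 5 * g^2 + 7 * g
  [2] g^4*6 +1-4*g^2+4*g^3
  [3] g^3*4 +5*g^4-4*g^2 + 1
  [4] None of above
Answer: 3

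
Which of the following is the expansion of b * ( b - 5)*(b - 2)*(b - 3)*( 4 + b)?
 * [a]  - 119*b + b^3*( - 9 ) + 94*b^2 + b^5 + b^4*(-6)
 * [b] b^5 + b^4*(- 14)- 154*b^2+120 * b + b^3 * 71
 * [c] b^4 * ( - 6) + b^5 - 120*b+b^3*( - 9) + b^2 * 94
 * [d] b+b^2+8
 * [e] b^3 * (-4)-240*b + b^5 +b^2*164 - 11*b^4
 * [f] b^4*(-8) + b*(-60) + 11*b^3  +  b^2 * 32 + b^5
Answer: c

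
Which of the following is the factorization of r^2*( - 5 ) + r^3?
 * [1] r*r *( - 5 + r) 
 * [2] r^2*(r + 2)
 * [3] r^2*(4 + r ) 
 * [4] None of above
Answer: 1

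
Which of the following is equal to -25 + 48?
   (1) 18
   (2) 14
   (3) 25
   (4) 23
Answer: 4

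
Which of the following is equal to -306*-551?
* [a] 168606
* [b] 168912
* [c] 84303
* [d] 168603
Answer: a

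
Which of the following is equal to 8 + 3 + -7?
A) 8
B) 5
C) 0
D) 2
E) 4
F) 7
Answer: E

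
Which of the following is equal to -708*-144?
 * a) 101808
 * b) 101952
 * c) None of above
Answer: b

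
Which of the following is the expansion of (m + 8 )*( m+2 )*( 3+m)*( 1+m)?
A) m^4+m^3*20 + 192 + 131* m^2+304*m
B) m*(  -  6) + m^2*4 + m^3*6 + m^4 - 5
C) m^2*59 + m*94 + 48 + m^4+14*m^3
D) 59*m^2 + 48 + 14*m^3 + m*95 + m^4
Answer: C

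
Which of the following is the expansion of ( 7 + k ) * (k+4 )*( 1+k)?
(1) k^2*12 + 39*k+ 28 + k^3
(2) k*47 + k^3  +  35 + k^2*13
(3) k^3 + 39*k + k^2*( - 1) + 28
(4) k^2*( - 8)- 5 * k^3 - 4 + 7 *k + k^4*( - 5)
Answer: 1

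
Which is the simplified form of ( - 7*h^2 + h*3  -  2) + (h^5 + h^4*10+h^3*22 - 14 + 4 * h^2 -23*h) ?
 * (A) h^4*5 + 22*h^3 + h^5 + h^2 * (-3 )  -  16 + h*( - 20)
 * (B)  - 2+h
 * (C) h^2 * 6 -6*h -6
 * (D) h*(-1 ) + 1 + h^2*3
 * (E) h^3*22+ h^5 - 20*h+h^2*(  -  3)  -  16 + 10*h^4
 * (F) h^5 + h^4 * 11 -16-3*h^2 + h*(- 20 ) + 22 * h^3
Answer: E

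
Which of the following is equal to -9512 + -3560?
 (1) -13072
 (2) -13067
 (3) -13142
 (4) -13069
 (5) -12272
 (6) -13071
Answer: 1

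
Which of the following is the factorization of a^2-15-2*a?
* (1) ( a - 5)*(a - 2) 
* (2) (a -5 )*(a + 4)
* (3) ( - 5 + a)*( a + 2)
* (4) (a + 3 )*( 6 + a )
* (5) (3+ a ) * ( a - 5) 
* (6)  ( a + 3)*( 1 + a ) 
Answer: 5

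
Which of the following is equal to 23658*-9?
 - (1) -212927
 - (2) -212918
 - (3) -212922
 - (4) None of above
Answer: 3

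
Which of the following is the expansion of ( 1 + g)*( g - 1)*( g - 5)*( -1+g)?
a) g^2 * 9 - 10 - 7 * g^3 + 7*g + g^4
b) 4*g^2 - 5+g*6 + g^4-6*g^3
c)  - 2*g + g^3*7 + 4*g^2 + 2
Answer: b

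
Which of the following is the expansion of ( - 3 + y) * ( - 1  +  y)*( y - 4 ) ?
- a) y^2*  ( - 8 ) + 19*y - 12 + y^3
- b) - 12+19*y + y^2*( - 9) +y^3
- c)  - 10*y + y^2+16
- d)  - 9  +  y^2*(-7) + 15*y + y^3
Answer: a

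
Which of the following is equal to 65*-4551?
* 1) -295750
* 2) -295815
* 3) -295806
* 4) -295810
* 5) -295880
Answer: 2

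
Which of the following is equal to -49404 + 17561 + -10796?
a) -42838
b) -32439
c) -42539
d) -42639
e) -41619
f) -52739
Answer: d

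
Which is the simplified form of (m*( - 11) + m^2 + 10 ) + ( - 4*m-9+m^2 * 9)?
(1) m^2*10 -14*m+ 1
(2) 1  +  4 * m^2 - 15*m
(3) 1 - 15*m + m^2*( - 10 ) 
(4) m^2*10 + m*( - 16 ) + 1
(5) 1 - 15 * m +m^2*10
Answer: 5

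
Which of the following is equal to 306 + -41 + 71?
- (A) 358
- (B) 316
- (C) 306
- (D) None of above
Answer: D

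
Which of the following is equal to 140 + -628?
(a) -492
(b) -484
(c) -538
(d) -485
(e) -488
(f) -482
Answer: e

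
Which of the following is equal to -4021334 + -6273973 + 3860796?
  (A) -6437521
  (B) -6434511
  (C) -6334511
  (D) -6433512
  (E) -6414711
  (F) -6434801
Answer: B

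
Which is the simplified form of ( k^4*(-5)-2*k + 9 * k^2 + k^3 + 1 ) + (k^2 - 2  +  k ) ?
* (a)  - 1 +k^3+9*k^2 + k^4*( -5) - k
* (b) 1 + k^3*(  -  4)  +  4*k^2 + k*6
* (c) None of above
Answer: c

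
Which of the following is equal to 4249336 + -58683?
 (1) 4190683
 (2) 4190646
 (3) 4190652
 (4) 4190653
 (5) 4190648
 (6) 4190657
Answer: 4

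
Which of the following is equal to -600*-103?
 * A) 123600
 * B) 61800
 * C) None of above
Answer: B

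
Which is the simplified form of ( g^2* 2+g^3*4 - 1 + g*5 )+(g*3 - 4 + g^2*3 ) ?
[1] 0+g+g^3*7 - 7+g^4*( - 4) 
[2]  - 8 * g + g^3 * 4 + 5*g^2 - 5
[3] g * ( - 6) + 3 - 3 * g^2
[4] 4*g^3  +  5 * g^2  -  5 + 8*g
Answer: 4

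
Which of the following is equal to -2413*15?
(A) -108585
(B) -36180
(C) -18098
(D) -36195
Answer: D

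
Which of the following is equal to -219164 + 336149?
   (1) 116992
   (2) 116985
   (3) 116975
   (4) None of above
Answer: 2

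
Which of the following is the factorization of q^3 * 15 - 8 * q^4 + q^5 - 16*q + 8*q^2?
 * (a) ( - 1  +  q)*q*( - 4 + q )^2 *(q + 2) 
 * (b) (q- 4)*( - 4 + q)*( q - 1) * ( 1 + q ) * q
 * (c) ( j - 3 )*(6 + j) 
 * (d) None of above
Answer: b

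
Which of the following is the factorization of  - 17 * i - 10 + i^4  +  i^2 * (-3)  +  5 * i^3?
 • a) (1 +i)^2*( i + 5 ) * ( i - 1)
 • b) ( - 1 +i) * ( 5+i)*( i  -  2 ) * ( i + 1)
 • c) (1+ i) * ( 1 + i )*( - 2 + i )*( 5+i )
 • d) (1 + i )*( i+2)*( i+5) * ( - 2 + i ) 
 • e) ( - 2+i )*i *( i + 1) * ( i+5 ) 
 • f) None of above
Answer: c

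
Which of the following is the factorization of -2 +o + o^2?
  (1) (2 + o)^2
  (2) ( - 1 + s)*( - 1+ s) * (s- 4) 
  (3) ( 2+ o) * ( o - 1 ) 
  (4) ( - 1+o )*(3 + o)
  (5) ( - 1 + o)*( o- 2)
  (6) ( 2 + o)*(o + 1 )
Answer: 3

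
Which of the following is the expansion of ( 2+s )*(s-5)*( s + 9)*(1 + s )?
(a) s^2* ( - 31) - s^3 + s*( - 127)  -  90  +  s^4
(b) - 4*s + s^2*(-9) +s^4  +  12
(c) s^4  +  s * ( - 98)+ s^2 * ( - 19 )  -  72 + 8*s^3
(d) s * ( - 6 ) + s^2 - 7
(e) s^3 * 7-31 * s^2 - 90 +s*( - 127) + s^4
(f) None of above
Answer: e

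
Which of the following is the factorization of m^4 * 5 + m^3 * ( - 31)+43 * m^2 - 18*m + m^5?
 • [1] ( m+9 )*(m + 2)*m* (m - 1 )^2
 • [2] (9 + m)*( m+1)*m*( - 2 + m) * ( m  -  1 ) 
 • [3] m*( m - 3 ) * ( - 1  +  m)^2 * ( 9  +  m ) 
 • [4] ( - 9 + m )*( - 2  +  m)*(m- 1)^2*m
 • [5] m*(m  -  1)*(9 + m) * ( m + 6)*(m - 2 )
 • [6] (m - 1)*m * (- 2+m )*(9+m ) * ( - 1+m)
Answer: 6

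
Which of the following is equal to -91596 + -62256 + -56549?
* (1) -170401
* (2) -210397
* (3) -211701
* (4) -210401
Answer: 4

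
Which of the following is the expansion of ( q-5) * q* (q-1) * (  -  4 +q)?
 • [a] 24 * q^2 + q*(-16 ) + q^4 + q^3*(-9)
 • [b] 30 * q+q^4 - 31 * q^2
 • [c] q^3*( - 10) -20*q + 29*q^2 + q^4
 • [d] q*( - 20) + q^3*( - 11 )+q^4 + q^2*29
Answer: c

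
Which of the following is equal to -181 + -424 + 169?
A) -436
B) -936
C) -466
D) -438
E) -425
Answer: A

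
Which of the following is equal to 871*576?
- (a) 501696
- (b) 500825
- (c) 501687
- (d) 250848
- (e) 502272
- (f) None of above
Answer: a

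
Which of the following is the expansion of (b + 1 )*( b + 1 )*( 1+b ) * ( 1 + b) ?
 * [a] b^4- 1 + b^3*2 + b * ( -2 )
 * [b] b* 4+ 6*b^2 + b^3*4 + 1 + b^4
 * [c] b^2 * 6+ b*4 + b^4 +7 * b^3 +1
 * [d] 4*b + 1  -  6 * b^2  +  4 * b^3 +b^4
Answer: b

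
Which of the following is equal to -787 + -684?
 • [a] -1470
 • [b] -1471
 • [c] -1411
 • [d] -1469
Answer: b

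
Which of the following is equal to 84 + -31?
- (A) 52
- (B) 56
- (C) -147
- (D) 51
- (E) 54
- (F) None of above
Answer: F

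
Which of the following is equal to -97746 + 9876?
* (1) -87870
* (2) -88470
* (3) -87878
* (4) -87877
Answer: 1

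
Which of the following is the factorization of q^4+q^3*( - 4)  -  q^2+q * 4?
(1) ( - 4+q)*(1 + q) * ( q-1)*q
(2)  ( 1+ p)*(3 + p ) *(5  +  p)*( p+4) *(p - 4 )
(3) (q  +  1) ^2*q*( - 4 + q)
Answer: 1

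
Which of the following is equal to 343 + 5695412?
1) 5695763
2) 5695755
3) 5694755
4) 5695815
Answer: 2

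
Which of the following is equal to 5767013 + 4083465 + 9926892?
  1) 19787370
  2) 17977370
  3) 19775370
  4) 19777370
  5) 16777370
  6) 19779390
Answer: 4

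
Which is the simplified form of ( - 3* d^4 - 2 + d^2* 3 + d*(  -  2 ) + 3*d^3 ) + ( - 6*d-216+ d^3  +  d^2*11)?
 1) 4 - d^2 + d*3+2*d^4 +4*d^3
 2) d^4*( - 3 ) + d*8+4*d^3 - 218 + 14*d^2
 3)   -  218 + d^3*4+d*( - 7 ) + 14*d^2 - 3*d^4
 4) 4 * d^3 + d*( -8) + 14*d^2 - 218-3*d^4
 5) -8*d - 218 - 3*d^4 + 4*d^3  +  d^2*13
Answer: 4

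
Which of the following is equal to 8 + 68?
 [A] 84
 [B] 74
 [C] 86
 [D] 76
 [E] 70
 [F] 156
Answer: D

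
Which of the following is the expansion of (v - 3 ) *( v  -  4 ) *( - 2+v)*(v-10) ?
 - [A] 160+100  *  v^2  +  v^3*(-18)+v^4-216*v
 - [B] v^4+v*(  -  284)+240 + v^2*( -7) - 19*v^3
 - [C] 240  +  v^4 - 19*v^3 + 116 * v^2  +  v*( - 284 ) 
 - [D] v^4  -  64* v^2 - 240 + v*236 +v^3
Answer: C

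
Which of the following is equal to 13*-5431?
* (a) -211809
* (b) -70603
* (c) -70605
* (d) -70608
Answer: b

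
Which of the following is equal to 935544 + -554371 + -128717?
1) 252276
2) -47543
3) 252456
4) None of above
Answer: 3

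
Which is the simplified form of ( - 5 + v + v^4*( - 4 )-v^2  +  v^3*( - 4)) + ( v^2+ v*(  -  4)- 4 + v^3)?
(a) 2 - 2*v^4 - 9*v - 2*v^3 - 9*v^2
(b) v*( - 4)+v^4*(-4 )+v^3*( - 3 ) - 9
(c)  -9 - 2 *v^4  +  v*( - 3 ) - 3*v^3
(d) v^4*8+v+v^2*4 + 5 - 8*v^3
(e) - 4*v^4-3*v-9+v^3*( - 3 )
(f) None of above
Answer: e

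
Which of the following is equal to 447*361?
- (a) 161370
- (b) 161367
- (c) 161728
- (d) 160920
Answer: b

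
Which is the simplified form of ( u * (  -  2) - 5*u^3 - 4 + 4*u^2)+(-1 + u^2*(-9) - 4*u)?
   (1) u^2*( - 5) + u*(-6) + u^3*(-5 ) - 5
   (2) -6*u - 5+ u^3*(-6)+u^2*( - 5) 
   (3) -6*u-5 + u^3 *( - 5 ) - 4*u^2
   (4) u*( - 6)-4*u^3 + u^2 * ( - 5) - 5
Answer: 1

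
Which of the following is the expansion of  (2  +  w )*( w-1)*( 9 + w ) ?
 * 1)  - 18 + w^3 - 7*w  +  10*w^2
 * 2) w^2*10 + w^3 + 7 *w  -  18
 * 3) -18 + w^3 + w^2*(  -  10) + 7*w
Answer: 2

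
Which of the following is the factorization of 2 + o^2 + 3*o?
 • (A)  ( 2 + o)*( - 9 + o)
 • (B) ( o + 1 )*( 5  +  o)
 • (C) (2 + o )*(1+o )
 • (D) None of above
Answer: C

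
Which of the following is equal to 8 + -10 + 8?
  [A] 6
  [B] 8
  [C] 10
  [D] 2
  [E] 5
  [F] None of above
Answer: A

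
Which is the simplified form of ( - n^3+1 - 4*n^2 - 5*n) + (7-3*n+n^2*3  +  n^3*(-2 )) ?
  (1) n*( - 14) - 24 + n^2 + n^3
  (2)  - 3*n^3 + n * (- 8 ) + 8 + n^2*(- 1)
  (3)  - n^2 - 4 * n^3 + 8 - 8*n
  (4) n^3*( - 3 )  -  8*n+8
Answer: 2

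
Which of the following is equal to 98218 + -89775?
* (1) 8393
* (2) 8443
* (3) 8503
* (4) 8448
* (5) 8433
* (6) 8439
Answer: 2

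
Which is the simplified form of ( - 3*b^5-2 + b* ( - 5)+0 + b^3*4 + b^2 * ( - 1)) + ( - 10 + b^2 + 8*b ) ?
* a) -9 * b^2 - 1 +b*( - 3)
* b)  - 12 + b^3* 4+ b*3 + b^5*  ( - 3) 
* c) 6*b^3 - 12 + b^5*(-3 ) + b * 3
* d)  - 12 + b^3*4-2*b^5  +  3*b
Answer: b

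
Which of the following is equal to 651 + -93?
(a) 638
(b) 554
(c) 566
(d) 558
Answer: d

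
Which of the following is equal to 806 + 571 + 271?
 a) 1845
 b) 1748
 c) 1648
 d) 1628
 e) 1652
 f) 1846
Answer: c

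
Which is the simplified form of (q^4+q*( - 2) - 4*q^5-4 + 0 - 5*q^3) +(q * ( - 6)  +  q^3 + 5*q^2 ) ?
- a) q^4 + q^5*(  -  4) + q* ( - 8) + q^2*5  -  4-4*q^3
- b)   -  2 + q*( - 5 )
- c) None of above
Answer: a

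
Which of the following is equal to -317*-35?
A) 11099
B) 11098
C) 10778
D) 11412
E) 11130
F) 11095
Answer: F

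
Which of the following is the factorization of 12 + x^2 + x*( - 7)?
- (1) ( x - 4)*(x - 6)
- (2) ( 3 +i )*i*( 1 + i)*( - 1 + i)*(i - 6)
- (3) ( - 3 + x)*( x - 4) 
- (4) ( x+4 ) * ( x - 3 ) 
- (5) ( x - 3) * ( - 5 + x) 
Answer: 3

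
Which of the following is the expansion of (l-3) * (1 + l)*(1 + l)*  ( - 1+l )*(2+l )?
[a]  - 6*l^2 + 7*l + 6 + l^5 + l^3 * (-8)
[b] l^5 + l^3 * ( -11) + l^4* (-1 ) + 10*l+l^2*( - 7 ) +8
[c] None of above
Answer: a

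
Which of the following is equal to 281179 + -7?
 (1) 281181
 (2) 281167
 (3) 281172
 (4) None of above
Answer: 3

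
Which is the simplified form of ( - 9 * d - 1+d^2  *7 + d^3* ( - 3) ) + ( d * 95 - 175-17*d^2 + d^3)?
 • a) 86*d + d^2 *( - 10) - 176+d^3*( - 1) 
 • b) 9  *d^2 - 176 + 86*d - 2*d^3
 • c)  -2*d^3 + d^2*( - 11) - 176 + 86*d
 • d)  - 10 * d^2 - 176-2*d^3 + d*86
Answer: d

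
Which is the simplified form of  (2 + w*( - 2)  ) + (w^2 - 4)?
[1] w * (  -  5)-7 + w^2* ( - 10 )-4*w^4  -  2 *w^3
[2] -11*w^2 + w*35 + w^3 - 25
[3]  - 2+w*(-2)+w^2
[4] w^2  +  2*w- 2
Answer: 3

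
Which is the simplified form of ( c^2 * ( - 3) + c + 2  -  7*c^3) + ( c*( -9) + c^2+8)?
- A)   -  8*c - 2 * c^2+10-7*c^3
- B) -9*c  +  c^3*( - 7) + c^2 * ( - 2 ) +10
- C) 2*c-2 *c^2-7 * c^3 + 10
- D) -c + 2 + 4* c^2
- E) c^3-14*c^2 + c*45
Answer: A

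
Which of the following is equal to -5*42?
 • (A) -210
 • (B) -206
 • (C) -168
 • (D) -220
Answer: A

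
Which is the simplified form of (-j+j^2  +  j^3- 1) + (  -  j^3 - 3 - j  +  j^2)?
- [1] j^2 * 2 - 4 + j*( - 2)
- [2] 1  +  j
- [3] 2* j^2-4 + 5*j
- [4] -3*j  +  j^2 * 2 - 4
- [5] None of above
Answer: 1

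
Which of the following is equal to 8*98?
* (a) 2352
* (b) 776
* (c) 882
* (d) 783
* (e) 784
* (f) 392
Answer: e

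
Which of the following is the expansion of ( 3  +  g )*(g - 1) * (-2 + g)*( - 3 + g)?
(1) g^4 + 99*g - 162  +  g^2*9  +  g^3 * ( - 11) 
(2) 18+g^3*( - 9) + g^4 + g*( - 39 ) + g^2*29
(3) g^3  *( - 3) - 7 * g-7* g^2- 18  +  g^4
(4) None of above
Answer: 4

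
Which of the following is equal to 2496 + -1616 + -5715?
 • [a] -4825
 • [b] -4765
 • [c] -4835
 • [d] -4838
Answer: c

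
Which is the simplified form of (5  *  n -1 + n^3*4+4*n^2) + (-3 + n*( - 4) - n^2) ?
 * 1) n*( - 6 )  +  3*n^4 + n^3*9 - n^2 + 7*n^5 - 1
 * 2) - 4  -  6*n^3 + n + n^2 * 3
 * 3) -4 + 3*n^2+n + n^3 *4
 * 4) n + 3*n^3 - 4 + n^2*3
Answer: 3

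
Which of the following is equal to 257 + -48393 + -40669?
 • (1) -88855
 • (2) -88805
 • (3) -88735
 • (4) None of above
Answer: 2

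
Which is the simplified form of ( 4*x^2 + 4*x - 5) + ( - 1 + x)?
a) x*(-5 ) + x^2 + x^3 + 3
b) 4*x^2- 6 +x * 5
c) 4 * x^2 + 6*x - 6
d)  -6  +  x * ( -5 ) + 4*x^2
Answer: b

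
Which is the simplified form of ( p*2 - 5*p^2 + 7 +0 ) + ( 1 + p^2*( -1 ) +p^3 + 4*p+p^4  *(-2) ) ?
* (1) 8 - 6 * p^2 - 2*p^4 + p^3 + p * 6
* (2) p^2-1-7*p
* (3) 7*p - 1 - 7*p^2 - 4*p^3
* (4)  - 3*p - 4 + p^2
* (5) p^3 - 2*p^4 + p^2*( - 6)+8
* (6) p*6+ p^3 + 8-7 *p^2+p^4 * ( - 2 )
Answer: 1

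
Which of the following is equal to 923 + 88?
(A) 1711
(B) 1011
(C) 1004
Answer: B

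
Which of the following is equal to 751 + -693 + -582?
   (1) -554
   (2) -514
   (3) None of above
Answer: 3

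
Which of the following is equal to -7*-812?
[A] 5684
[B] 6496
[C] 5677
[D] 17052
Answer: A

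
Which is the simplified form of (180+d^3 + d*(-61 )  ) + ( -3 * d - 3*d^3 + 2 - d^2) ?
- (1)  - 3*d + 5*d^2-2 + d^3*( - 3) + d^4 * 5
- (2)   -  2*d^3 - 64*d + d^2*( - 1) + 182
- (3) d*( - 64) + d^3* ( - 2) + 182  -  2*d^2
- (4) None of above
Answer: 2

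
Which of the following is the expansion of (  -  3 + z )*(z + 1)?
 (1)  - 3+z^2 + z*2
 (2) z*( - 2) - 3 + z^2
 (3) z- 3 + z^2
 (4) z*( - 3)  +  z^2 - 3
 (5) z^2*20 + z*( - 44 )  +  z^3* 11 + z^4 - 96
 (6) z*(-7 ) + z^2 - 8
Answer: 2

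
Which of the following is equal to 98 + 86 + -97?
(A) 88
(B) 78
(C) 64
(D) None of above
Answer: D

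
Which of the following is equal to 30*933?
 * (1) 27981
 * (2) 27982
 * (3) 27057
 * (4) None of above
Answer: 4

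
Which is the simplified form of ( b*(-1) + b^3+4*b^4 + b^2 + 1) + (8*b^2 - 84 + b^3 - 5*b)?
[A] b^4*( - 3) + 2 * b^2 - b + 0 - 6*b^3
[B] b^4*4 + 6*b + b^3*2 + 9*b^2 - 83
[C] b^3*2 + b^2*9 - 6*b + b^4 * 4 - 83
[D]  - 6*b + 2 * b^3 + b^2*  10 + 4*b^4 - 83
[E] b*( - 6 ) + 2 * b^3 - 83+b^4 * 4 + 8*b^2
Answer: C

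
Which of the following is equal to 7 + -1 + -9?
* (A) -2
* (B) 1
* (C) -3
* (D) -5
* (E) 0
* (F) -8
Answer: C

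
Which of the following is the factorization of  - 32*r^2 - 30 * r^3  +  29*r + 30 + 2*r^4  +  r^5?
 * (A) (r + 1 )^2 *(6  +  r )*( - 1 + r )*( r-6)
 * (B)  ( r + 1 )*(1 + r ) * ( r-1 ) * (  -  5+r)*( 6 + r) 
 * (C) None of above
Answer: B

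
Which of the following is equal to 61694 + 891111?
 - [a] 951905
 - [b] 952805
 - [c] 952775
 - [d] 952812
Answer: b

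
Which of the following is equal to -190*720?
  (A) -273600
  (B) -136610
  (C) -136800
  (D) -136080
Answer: C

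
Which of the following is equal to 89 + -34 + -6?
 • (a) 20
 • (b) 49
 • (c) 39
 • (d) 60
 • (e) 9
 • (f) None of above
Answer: b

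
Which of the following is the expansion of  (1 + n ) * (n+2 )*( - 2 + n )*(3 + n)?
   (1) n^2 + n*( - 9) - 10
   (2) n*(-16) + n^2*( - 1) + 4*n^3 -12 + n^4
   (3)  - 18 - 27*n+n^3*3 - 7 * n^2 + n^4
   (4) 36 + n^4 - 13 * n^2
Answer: 2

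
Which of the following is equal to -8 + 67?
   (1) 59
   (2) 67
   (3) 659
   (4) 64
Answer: 1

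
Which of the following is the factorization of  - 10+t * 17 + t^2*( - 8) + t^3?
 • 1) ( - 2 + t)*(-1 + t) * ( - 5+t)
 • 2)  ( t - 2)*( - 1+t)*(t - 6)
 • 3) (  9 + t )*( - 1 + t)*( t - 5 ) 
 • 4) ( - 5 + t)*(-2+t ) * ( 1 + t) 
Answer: 1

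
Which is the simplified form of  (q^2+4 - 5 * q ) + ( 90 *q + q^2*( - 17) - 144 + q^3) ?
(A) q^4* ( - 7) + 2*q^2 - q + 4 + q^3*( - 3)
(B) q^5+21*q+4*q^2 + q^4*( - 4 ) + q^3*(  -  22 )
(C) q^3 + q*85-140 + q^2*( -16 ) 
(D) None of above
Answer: C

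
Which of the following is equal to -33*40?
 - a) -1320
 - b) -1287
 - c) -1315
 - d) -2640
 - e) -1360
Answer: a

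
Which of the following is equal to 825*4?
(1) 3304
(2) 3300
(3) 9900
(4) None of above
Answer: 2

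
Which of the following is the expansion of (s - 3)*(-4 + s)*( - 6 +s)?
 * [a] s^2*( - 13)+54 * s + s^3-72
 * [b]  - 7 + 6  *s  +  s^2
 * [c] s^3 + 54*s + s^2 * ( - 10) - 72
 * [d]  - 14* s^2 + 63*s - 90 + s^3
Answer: a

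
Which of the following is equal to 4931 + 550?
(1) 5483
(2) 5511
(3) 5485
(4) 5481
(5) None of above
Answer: 4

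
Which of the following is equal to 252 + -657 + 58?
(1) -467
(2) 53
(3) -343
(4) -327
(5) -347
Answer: 5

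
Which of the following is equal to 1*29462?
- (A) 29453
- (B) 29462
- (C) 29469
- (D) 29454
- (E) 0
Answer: B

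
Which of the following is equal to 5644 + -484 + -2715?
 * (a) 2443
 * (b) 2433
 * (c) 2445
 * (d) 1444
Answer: c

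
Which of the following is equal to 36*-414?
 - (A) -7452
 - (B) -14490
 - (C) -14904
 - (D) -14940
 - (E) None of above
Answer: C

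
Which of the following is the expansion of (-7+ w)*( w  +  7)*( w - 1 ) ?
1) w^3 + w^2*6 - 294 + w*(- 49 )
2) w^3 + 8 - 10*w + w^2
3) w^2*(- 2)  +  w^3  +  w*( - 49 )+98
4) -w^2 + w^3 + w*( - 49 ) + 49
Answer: 4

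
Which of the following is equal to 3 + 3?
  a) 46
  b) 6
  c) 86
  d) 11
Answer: b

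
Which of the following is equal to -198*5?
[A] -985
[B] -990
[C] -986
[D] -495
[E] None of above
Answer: B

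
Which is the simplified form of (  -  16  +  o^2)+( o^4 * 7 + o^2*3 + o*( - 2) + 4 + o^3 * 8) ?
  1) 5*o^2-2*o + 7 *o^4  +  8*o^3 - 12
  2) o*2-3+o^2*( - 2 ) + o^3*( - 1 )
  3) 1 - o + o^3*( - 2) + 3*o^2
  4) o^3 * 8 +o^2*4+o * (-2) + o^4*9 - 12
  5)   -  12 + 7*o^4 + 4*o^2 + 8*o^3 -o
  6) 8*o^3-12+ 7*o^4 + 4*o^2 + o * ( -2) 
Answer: 6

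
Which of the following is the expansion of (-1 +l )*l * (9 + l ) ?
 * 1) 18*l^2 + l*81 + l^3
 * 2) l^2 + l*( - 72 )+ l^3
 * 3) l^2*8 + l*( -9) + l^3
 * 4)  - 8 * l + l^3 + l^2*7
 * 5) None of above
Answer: 3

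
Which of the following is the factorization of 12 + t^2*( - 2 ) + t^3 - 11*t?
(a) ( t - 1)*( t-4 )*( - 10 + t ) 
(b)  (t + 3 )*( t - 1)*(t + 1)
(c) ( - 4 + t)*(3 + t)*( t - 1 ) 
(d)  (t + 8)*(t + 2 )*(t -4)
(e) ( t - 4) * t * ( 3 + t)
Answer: c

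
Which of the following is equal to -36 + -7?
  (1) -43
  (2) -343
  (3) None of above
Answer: 1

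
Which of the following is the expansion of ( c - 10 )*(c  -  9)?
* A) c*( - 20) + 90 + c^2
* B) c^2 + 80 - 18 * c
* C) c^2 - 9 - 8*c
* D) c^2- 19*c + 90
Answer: D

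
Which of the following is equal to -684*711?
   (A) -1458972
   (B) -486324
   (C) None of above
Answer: B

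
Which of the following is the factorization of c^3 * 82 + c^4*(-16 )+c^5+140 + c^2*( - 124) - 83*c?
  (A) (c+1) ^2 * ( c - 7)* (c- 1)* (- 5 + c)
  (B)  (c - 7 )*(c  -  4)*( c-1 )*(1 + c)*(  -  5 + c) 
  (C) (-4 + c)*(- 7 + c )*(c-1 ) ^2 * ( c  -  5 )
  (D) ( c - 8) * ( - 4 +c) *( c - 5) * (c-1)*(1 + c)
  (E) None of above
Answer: B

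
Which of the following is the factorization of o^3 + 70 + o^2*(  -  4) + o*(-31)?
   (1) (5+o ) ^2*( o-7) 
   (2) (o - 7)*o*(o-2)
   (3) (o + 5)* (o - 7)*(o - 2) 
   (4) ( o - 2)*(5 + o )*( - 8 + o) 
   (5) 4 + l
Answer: 3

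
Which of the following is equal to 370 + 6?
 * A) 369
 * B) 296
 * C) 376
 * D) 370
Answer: C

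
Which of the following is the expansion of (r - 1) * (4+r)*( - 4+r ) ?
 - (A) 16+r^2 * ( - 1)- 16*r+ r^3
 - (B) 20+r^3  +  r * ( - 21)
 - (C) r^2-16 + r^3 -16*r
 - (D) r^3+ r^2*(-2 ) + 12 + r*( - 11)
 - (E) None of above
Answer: A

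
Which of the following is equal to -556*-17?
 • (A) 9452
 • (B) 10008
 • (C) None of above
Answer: A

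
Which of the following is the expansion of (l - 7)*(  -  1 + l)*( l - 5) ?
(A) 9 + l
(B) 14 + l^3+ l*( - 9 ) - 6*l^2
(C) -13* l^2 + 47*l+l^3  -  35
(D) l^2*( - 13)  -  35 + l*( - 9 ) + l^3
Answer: C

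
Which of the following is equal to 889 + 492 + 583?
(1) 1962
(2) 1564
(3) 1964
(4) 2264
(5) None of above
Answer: 3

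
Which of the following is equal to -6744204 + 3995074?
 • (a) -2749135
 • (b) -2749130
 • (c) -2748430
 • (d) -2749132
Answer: b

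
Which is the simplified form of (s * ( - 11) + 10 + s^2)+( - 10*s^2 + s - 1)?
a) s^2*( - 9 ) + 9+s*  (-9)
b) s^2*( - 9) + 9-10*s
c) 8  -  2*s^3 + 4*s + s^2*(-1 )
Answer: b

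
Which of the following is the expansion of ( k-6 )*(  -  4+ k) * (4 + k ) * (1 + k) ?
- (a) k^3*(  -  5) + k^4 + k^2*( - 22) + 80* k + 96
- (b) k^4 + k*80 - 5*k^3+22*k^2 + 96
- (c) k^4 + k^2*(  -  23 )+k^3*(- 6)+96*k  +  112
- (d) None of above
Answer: a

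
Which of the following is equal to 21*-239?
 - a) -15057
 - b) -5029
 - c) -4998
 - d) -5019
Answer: d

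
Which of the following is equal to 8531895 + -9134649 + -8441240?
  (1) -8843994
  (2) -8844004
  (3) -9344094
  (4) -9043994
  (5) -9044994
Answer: 4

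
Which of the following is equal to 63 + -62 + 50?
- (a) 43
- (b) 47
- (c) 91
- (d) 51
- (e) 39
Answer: d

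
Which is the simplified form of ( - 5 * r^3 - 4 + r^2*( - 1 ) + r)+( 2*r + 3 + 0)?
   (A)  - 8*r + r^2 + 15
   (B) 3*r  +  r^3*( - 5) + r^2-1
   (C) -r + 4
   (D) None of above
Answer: D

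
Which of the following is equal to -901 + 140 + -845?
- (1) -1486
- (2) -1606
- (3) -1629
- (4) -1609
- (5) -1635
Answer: 2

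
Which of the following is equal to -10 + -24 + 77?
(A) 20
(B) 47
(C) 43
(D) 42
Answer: C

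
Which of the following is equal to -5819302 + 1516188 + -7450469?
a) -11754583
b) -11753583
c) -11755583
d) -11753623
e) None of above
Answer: b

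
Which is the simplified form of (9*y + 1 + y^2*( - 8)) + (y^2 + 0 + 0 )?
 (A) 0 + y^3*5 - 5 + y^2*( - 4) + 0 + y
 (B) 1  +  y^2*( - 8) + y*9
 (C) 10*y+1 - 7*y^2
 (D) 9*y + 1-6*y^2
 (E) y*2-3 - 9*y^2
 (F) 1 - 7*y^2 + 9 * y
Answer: F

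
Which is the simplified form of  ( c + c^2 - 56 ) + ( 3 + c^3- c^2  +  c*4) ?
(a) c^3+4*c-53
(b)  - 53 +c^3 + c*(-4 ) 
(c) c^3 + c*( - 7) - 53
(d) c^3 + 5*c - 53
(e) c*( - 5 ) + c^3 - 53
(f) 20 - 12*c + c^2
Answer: d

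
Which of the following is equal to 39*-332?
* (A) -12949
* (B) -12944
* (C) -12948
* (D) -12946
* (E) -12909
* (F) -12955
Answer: C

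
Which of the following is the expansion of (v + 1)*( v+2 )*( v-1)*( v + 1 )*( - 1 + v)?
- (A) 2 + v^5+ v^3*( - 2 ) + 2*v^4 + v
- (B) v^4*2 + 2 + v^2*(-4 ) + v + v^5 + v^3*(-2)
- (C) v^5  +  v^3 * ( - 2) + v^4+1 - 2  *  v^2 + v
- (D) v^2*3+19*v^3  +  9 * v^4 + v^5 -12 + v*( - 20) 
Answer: B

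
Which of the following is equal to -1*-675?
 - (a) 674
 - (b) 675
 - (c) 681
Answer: b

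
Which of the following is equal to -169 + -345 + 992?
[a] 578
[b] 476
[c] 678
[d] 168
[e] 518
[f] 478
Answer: f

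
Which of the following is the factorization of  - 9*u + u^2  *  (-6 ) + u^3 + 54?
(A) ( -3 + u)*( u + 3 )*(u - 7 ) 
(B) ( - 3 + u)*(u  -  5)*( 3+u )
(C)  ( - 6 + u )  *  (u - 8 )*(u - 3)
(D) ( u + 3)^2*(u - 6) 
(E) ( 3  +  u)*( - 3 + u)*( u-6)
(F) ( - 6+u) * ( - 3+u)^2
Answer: E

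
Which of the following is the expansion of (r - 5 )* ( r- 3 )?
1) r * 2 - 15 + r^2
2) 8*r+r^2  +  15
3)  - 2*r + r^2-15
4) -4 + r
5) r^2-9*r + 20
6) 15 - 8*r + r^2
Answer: 6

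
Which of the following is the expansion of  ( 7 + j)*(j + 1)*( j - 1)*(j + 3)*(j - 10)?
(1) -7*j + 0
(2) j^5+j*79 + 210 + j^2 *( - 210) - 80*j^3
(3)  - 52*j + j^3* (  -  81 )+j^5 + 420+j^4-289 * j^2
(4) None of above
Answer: 2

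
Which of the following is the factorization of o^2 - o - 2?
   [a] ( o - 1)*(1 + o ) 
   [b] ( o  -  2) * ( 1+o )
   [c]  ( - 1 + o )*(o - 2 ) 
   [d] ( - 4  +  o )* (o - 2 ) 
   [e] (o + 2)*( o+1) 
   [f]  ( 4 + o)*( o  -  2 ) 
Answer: b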